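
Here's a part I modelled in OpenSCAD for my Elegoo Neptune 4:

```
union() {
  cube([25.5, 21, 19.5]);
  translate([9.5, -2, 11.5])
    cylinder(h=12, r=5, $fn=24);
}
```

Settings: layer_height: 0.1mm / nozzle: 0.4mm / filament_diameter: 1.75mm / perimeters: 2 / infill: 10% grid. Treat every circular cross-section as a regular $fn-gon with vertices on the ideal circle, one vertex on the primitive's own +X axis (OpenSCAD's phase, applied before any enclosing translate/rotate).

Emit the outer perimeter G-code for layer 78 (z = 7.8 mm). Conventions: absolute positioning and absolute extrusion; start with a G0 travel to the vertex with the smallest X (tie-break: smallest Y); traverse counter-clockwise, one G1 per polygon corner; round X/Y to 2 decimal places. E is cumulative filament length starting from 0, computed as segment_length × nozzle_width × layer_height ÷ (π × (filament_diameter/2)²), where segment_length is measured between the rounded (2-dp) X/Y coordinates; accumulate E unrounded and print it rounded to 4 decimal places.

G0 X0.00 Y0.00 Z7.80
G1 X25.50 Y0.00 E0.4241
G1 X25.50 Y21.00 E0.7733
G1 X0.00 Y21.00 E1.1974
G1 X0.00 Y0.00 E1.5466

At z = 7.8 mm: the cube (footprint 25.5×21) is included at this height; the cylinder at (9.5, -2) is absent (z outside [11.5, 23.5]); Taking the union: only the 25.5×21 cube is present, so the union is just that shape — 1 connected region. The outline is a single polygon with 4 vertices. Extrusion per mm of travel: 0.4 × 0.1 / (π × 0.875²) = 0.016630. Accumulating E over each segment gives final E = 1.5466.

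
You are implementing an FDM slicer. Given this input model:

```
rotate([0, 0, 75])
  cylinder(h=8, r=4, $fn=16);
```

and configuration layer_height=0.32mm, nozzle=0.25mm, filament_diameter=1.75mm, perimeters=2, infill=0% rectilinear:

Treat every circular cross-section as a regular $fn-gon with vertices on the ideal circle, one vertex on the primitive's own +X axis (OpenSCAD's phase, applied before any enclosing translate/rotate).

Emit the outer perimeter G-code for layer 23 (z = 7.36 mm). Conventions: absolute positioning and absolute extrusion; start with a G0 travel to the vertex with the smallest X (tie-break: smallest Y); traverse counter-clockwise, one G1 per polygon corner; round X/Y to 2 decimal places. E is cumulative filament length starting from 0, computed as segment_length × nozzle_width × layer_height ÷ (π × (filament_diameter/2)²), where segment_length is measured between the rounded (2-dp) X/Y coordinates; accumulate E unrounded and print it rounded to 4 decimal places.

At z = 7.36 mm: the r=4 cylinder gives a regular 16-gon of circumradius 4 (constant along its height); (rotated 75° about Z; rotation is an isometry so areas/perimeters/island counts are preserved). The outline is a single polygon with 16 vertices. Extrusion per mm of travel: 0.25 × 0.32 / (π × 0.875²) = 0.033260. Accumulating E over each segment gives final E = 0.8305.

G0 X-3.97 Y-0.52 Z7.36
G1 X-3.46 Y-2.00 E0.0521
G1 X-2.44 Y-3.17 E0.1037
G1 X-1.04 Y-3.86 E0.1556
G1 X0.52 Y-3.97 E0.2076
G1 X2.00 Y-3.46 E0.2597
G1 X3.17 Y-2.44 E0.3113
G1 X3.86 Y-1.04 E0.3632
G1 X3.97 Y0.52 E0.4152
G1 X3.46 Y2.00 E0.4673
G1 X2.44 Y3.17 E0.5189
G1 X1.04 Y3.86 E0.5708
G1 X-0.52 Y3.97 E0.6229
G1 X-2.00 Y3.46 E0.6749
G1 X-3.17 Y2.44 E0.7265
G1 X-3.86 Y1.04 E0.7785
G1 X-3.97 Y-0.52 E0.8305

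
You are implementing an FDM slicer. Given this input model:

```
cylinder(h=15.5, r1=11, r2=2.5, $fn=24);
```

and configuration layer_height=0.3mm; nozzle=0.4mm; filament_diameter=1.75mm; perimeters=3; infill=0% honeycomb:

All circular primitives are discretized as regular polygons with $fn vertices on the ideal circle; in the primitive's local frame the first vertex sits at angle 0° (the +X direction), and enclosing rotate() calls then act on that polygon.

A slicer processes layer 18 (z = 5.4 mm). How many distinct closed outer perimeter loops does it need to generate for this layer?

At z = 5.4 mm: the cone contributes a regular 24-gon of circumradius 8.039 (interpolated between r1=11 and r2=2.5 at t=0.348). The result has 1 disconnected region.

1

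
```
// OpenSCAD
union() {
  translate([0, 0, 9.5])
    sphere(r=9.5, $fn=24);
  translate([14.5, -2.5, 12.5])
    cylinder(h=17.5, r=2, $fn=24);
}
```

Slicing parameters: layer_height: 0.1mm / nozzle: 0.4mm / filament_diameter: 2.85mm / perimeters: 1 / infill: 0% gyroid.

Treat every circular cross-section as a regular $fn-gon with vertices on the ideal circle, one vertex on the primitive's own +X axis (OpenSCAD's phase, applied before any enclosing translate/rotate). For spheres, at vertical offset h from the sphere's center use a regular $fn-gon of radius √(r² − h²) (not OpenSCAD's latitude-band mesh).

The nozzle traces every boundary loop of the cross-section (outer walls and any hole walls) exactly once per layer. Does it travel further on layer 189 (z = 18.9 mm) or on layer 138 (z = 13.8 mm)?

Layer 189 (z = 18.9): the sphere: section is a regular 24-gon, circumradius = √(r²−h²) = √(9.5²−9.4²) = 1.375 (perimeter = 2·24·1.375·sin(180°/24) = 8.61 mm); the cylinder at (14.5, -2.5): section is a regular 24-gon, circumradius r=2 (perimeter = 2·24·2.000·sin(180°/24) = 12.53 mm); Merging all regions: the 2 present regions are separate (no shared area or edge), so areas and boundary lengths simply add and each stays a separate island — boundary = 21.14 mm. So its perimeter = 21.14 mm. Layer 138 (z = 13.8): the r=9.5 sphere slices to a regular 24-gon of circumradius 8.471 (√(r²−h²) with h=4.3 from center) (perimeter = 2·24·8.471·sin(180°/24) = 53.07 mm); the cylinder at (14.5, -2.5): section is a regular 24-gon, circumradius r=2 (perimeter = 2·24·2.000·sin(180°/24) = 12.53 mm); Merging all regions: the 2 present regions are separate (no shared area or edge), so areas and boundary lengths simply add and each stays a separate island — boundary = 65.60 mm. So its perimeter = 65.60 mm. Layer 138 is larger (65.60 vs 21.14 mm).

layer 138 (z = 13.8 mm)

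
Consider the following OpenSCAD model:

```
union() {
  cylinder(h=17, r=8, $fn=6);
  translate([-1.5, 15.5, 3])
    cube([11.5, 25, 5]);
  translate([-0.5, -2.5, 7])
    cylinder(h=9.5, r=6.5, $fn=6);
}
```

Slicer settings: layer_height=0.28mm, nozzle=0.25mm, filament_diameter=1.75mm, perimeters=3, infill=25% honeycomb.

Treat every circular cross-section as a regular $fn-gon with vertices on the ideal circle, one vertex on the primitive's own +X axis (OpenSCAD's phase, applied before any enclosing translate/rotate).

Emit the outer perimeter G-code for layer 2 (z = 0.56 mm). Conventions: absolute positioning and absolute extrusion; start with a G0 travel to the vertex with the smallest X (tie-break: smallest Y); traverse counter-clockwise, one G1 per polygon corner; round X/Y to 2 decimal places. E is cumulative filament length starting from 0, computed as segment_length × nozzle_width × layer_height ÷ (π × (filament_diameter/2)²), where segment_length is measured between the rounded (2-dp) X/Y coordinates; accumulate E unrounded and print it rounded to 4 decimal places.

G0 X-8.00 Y0.00 Z0.56
G1 X-4.00 Y-6.93 E0.2329
G1 X4.00 Y-6.93 E0.4657
G1 X8.00 Y0.00 E0.6986
G1 X4.00 Y6.93 E0.9314
G1 X-4.00 Y6.93 E1.1642
G1 X-8.00 Y0.00 E1.3971

At z = 0.56 mm: the r=8 cylinder contributes a regular 6-gon of circumradius 8; the cube at (-1.5, 15.5) is absent (z outside [3, 8]); the cylinder at (-0.5, -2.5) is absent (z outside [7, 16.5]); Combining (union): only the r=8 cylinder is present, so the union is just that shape — 1 connected region. The outline is a single polygon with 6 vertices. Extrusion per mm of travel: 0.25 × 0.28 / (π × 0.875²) = 0.029103. Accumulating E over each segment gives final E = 1.3971.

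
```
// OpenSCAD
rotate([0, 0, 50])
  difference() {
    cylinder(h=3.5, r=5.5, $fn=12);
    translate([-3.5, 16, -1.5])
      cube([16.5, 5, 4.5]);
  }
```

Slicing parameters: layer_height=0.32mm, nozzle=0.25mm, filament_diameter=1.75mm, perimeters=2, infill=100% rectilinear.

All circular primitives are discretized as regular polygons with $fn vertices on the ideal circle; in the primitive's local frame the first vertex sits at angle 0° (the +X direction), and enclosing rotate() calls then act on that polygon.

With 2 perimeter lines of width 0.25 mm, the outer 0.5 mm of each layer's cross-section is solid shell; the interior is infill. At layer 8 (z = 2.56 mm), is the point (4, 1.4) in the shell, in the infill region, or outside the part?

At z = 2.56 mm: the r=5.5 cylinder contributes a regular 12-gon of circumradius 5.5; the cube at (-3.5, 16) is present — its section is the full 16.5×5 rectangle; Subtracting the remaining from the first: starting from the r=5.5 cylinder, the 16.5×5 cube at (-3.5, 16) misses the remaining region (no effect) — 1 connected region; (rotated 50° about Z; rotation is an isometry so areas/perimeters/island counts are preserved). Overall, the cross-section is a single solid region. Undo the 50° rotation: the query point maps to (3.644, -2.164) in the un-rotated model frame. The nearest boundary edge runs (4.76, -2.75)→(2.75, -4.76); distance from the point to it = 1.21 mm. The point is inside the cross-section and 1.21 mm from the nearest boundary — more than the 0.5 mm shell width (2 × 0.25), so it's in the infill interior.

infill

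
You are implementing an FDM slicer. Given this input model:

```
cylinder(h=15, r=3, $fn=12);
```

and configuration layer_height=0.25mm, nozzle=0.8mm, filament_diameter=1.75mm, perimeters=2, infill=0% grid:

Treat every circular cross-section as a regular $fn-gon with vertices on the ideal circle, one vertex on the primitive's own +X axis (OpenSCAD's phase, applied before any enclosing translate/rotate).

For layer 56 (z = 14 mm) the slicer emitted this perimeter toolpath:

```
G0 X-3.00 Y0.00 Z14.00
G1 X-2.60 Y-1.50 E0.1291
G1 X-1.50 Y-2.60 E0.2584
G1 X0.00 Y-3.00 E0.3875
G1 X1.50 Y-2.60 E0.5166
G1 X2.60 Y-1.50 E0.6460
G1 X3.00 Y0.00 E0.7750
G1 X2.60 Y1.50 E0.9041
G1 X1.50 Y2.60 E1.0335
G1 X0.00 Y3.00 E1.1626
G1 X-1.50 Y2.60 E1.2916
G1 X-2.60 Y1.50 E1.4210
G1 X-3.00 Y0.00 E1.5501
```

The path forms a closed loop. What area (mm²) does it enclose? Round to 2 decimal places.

27.02 mm²

Apply the shoelace formula to the sequence of (X, Y) vertices; enclosed area = 27.02 mm².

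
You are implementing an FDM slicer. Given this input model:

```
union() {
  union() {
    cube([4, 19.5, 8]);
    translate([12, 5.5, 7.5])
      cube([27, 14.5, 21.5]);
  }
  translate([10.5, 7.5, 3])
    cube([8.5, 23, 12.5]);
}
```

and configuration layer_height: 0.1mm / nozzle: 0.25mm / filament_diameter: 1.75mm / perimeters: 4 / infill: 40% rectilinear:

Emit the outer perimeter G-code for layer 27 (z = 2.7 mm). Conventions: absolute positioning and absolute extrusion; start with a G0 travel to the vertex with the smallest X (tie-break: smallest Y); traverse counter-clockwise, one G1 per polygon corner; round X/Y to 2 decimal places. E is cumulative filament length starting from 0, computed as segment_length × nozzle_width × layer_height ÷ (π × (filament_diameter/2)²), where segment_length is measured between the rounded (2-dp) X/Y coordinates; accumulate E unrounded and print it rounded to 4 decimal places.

At z = 2.7 mm: the cube (footprint 4×19.5) is included at this height; the cube at (12, 5.5) does not reach this height (z outside [7.5, 29]); Taking the union: only the 4×19.5 cube is present, so the union is just that shape — 1 connected region; the cube at (10.5, 7.5) is not intersected at this z (z outside [3, 15.5]); Combining (union): only that combined region is present, so the union is just that shape — 1 connected region. The outline is a single polygon with 4 vertices. Extrusion per mm of travel: 0.25 × 0.1 / (π × 0.875²) = 0.010394. Accumulating E over each segment gives final E = 0.4885.

G0 X0.00 Y0.00 Z2.70
G1 X4.00 Y0.00 E0.0416
G1 X4.00 Y19.50 E0.2443
G1 X0.00 Y19.50 E0.2858
G1 X0.00 Y0.00 E0.4885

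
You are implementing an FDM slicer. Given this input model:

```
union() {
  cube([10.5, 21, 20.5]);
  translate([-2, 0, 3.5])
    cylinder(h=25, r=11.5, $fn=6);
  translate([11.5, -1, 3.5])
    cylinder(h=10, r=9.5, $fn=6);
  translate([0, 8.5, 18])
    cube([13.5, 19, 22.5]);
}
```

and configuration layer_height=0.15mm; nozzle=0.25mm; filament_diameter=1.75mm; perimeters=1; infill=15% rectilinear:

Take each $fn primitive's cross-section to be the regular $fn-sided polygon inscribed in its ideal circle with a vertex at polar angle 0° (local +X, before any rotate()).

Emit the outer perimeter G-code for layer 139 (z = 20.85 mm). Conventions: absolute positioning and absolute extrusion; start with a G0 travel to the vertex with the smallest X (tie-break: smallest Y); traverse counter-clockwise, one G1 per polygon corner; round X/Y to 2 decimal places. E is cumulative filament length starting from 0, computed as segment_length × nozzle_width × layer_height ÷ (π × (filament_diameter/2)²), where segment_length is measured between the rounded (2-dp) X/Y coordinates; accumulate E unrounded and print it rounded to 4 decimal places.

G0 X-13.50 Y0.00 Z20.85
G1 X-7.75 Y-9.96 E0.1793
G1 X3.75 Y-9.96 E0.3586
G1 X9.50 Y0.00 E0.5379
G1 X4.59 Y8.50 E0.6909
G1 X13.50 Y8.50 E0.8299
G1 X13.50 Y27.50 E1.1261
G1 X0.00 Y27.50 E1.3365
G1 X0.00 Y9.96 E1.6100
G1 X-7.75 Y9.96 E1.7308
G1 X-13.50 Y0.00 E1.9101

At z = 20.85 mm: the cube does not reach this height (z outside [0, 20.5]); the cylinder at (-2, 0): section is a regular 6-gon, circumradius r=11.5; the cylinder at (11.5, -1) is absent (z outside [3.5, 13.5]); the cube at (0, 8.5) is present — its section is the full 13.5×19 rectangle; Taking the union: the regions partially overlap (shared area 6.09 mm²), so overlapping operands fuse into one piece — 1 connected region. The outline is a single polygon with 10 vertices. Extrusion per mm of travel: 0.25 × 0.15 / (π × 0.875²) = 0.015591. Accumulating E over each segment gives final E = 1.9101.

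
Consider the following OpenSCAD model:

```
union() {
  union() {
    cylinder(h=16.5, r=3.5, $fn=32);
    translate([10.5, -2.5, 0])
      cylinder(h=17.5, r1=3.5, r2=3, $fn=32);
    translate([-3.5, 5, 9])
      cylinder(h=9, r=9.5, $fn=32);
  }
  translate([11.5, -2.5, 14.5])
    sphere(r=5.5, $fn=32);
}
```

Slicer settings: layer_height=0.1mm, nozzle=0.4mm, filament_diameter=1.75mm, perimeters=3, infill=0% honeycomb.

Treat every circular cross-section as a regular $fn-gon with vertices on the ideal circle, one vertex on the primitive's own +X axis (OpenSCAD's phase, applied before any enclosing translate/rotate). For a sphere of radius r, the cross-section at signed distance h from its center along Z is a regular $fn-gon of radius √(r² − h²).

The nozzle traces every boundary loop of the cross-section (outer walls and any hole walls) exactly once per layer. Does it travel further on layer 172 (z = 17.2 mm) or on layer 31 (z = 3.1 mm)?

layer 172 (z = 17.2 mm)

Layer 172 (z = 17.2): the cylinder is absent (z outside [0, 16.5]); the cone at (10.5, -2.5): at t=0.983 of its height the radius interpolates to r₁+(r₂−r₁)t = 3.009, giving a regular 32-gon of that circumradius (perimeter = 2·32·3.009·sin(180°/32) = 18.87 mm); the r=9.5 cylinder at (-3.5, 5) contributes a regular 32-gon of circumradius 9.5 (perimeter = 2·32·9.500·sin(180°/32) = 59.59 mm); Merging all regions: the 2 present regions are separate (no shared area or edge), so areas and boundary lengths simply add and each stays a separate island — boundary = 78.47 mm; the r=5.5 sphere at (11.5, -2.5) contributes a regular 32-gon of circumradius √(5.5²−2.7²) = 4.792 (perimeter = 2·32·4.792·sin(180°/32) = 30.06 mm); Combining (union): the regions partially overlap (shared area 28.25 mm²), so the edge portions inside another operand are dropped and the merged outline is re-measured after clipping — boundary = 89.65 mm. So its perimeter = 89.65 mm. Layer 31 (z = 3.1): the cylinder: section is a regular 32-gon, circumradius r=3.5 (perimeter = 2·32·3.500·sin(180°/32) = 21.96 mm); the cone at (10.5, -2.5) (r1=3.5→r2=3) has section circumradius 3.411 here — a regular 32-gon (perimeter = 2·32·3.411·sin(180°/32) = 21.40 mm); the cylinder at (-3.5, 5) is absent (z outside [9, 18]); Taking the union: the 2 present regions are separate (no shared area or edge), so areas and boundary lengths simply add and each stays a separate island — boundary = 43.36 mm; the sphere at (11.5, -2.5) is not intersected at this z (|z−center|=11.400 > r=5.5); Combining (union): only the result so far is present, so the union is just that shape — boundary = 43.36 mm. So its perimeter = 43.36 mm. Layer 172 is larger (89.65 vs 43.36 mm).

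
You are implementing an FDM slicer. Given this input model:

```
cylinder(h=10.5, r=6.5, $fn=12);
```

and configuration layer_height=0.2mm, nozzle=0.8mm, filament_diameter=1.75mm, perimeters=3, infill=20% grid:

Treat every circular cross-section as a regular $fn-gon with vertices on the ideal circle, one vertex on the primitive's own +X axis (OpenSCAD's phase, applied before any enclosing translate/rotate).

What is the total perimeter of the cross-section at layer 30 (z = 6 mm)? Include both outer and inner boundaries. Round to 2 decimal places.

40.38 mm

At z = 6 mm: the cylinder: section is a regular 12-gon, circumradius r=6.5 (perimeter = 2·12·6.500·sin(180°/12) = 40.38 mm). Overall, the cross-section is a single solid region. Total boundary length (outer) = 40.38 mm.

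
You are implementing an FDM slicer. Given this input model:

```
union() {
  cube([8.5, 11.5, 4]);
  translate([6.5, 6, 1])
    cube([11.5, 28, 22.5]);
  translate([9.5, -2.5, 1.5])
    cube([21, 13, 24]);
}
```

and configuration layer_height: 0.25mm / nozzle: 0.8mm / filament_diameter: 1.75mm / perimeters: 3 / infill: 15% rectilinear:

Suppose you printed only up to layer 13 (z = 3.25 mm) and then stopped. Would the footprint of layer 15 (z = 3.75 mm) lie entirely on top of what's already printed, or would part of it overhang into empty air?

entirely on top

Compare the two slices. At z = 3.25: the 8.5×11.5 cube contributes its full rectangle (area 97.75 mm²); the cube at (6.5, 6) is present — its section is the full 11.5×28 rectangle (area 322.00 mm²); the cube at (9.5, -2.5) is present — its section is the full 21×13 rectangle (area 273.00 mm²); Taking the union: the regions partially overlap — summed areas 692.75 mm² minus the doubly-counted overlap 49.25 mm² gives 643.50 mm² — area = 643.50 mm². At z = 3.75: the 8.5×11.5 cube contributes its full rectangle (area 97.75 mm²); the 11.5×28 cube at (6.5, 6) contributes its full rectangle (area 322.00 mm²); the cube at (9.5, -2.5) (footprint 21×13) is included at this height (area 273.00 mm²); Combining (union): the regions partially overlap — summed areas 692.75 mm² minus the doubly-counted overlap 49.25 mm² gives 643.50 mm² — area = 643.50 mm². Checking containment: the cross-section at z = 3.75 is a subset of the cross-section at z = 3.25.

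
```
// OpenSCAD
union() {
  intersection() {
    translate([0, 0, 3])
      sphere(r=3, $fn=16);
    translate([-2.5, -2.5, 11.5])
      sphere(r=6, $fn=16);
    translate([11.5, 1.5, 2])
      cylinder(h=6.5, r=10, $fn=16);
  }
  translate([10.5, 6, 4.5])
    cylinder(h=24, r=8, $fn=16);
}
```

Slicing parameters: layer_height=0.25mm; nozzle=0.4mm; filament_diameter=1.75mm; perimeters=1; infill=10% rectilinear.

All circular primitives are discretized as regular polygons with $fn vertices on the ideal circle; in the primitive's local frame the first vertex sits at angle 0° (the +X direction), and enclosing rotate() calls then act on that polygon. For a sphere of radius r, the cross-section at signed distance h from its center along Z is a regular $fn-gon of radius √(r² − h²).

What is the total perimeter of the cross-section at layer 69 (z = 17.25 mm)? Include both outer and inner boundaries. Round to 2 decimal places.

At z = 17.25 mm: the sphere does not reach this height (|z−center|=14.250 > r=3); the r=6 sphere at (-2.5, -2.5) contributes a regular 16-gon of circumradius √(6²−5.75²) = 1.714 (perimeter = 2·16·1.714·sin(180°/16) = 10.70 mm); the cylinder at (11.5, 1.5) is not intersected at this z (z outside [2, 8.5]); After intersecting: at least one operand is absent at this height, so nothing remains; the r=8 cylinder at (10.5, 6) gives a regular 16-gon of circumradius 8 (constant along its height) (perimeter = 2·16·8.000·sin(180°/16) = 49.94 mm); Combining (union): only the r=8 cylinder at (10.5, 6) is present, so the union is just that shape — boundary = 49.94 mm. Overall, the cross-section is a single solid region. Total boundary length (outer) = 49.94 mm.

49.94 mm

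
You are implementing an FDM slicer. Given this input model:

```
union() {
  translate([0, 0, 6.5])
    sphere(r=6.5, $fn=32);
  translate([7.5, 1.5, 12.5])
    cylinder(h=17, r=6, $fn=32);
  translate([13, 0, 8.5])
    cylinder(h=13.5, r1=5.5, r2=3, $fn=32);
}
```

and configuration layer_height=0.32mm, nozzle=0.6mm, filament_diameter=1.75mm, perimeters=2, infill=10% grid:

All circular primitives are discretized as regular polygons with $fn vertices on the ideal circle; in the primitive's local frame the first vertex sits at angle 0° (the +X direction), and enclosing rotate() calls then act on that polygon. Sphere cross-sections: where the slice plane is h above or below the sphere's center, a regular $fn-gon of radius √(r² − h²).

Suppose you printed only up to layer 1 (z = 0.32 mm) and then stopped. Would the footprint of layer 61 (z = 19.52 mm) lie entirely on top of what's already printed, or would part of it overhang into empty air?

part overhangs

Compare the two slices. At z = 0.32: the r=6.5 sphere slices to a regular 32-gon of circumradius 2.014 (√(r²−h²) with h=6.18 from center) (area = (32/2)·2.014²·sin(360°/32) = 12.67 mm²); the cylinder at (7.5, 1.5) is not intersected at this z (z outside [12.5, 29.5]); the cone at (13, 0) does not reach this height (z outside [8.5, 22]); Combining (union): only the r=6.5 sphere is present, so the union is just that shape — area = 12.67 mm². At z = 19.52: the sphere does not reach this height (|z−center|=13.020 > r=6.5); the cylinder at (7.5, 1.5): section is a regular 32-gon, circumradius r=6 (area = (32/2)·6.000²·sin(360°/32) = 112.37 mm²); the cone at (13, 0): at t=0.816 of its height the radius interpolates to r₁+(r₂−r₁)t = 3.459, giving a regular 32-gon of that circumradius (area = (32/2)·3.459²·sin(360°/32) = 37.35 mm²); Combining (union): the regions partially overlap — summed areas 149.72 mm² minus the doubly-counted overlap 18.24 mm² gives 131.49 mm² — area = 131.49 mm². Checking containment: at z = 19.52 the cross-section extends beyond the z = 0.32 cross-section by about 131.04 mm².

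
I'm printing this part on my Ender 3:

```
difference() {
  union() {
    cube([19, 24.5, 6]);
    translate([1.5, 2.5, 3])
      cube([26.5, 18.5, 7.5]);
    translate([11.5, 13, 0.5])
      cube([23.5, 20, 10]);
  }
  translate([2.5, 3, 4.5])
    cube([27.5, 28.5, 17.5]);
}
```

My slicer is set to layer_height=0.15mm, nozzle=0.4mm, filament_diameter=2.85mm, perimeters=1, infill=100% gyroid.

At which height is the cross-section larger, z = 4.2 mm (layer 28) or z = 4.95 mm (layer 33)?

layer 28 (z = 4.2 mm)

Layer 28 (z = 4.2): the cube is present — its section is the full 19×24.5 rectangle (area 465.50 mm²); the cube at (1.5, 2.5) is present — its section is the full 26.5×18.5 rectangle (area 490.25 mm²); the cube at (11.5, 13) is present — its section is the full 23.5×20 rectangle (area 470.00 mm²); Taking the union: the regions partially overlap — summed areas 1425.75 mm² minus the doubly-counted overlap 482.00 mm² gives 943.75 mm² — area = 943.75 mm²; the cube at (2.5, 3) does not reach this height (z outside [4.5, 22]); Subtracting the remaining from the first: none of the subtracted shapes is present at this height, so that combined region is unchanged — area = 943.75 mm². So its area = 943.75 mm². Layer 33 (z = 4.95): the cube is present — its section is the full 19×24.5 rectangle (area 465.50 mm²); the cube at (1.5, 2.5) (footprint 26.5×18.5) is included at this height (area 490.25 mm²); the cube at (11.5, 13) (footprint 23.5×20) is included at this height (area 470.00 mm²); Combining (union): the regions partially overlap — summed areas 1425.75 mm² minus the doubly-counted overlap 482.00 mm² gives 943.75 mm² — area = 943.75 mm²; the cube at (2.5, 3) (footprint 27.5×28.5) is included at this height (area 783.75 mm²); Taking the first minus the rest: starting from the result so far (943.75 mm²), the 27.5×28.5 cube at (2.5, 3) partially overlaps it — only the 700.75 mm² overlap (of its 783.75 mm²) is removed, clipping the outline — area = 243.00 mm². So its area = 243.00 mm². Layer 28 is larger (943.75 vs 243.00 mm²).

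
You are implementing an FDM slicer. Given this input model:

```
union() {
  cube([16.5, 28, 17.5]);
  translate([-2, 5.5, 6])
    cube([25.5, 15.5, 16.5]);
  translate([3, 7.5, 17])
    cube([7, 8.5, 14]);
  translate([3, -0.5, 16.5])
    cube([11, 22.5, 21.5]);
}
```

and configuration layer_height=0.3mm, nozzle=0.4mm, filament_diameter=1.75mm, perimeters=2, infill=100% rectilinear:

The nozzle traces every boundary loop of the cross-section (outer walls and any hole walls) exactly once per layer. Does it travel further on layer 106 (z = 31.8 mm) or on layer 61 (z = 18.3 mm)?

layer 61 (z = 18.3 mm)

Layer 106 (z = 31.8): the cube is not intersected at this z (z outside [0, 17.5]); the cube at (-2, 5.5) does not reach this height (z outside [6, 22.5]); the cube at (3, 7.5) is absent (z outside [17, 31]); the cube at (3, -0.5) (footprint 11×22.5) is included at this height (perimeter 67.00 mm); Merging all regions: only the 11×22.5 cube at (3, -0.5) is present, so the union is just that shape — boundary = 67.00 mm. So its perimeter = 67.00 mm. Layer 61 (z = 18.3): the cube does not reach this height (z outside [0, 17.5]); the cube at (-2, 5.5) (footprint 25.5×15.5) is included at this height (perimeter 82.00 mm); the cube at (3, 7.5) (footprint 7×8.5) is included at this height (perimeter 31.00 mm); the 11×22.5 cube at (3, -0.5) contributes its full rectangle (perimeter 67.00 mm); Merging all regions: the regions partially overlap (shared area 230.00 mm²), so the edge portions inside another operand are dropped and the merged outline is re-measured after clipping — boundary = 96.00 mm. So its perimeter = 96.00 mm. Layer 61 is larger (96.00 vs 67.00 mm).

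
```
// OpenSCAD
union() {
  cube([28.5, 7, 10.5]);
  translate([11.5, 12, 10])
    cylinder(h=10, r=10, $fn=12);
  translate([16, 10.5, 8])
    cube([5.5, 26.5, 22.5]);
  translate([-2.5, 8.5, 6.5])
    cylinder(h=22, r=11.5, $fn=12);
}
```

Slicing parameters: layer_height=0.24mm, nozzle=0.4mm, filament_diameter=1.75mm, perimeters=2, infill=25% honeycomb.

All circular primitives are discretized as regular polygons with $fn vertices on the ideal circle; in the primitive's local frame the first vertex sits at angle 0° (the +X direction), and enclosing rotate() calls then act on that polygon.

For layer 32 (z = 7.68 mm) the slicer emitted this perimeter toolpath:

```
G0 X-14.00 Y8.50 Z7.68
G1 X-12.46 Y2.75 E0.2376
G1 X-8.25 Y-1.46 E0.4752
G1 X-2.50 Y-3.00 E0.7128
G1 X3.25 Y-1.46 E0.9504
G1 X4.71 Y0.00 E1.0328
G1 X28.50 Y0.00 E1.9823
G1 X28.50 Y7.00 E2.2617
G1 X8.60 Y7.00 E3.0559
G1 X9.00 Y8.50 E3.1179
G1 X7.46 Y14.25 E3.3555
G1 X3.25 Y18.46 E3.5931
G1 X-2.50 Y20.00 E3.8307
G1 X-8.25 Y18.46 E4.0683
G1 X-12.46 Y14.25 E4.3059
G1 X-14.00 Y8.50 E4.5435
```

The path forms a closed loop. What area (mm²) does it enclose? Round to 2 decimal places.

545.42 mm²

Apply the shoelace formula to the sequence of (X, Y) vertices; enclosed area = 545.42 mm².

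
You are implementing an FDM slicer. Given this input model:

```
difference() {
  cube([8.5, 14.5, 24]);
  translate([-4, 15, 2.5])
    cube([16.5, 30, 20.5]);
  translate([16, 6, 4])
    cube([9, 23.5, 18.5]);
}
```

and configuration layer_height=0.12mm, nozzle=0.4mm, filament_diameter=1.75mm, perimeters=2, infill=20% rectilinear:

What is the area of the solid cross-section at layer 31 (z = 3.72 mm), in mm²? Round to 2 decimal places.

123.25 mm²

At z = 3.72 mm: the cube (footprint 8.5×14.5) is included at this height (area 123.25 mm²); the cube at (-4, 15) (footprint 16.5×30) is included at this height (area 495.00 mm²); the cube at (16, 6) is absent (z outside [4, 22.5]); Taking the first minus the rest: starting from the 8.5×14.5 cube (123.25 mm²), the 16.5×30 cube at (-4, 15) misses the remaining region (no effect) — area = 123.25 mm². Overall, the cross-section is a single solid region. Net area = 123.25 mm².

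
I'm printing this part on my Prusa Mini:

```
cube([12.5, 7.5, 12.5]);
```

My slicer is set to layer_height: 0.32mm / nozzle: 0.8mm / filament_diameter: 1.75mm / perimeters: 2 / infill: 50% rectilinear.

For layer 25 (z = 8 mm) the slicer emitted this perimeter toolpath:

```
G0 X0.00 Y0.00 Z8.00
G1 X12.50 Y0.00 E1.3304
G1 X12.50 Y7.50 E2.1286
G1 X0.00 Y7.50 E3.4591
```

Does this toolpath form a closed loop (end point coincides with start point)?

Start point (G0): (0.00, 0.00). End point (last G1): the path does not return to the start — open.

no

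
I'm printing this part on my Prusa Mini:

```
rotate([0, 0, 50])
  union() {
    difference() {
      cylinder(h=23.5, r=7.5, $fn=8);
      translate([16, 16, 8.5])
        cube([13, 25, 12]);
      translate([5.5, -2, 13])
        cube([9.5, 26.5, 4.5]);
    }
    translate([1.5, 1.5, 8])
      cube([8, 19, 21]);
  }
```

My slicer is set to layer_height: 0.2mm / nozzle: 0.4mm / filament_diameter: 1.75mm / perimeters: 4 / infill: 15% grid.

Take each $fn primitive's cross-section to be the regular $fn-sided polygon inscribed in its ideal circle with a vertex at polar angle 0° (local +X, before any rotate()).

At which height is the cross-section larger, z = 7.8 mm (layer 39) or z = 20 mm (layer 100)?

Layer 39 (z = 7.8): the cylinder: section is a regular 8-gon, circumradius r=7.5 (area = (8/2)·7.500²·sin(360°/8) = 159.10 mm²); the cube at (16, 16) is absent (z outside [8.5, 20.5]); the cube at (5.5, -2) is not intersected at this z (z outside [13, 17.5]); After the difference (first − rest): none of the subtracted shapes is present at this height, so the r=7.5 cylinder is unchanged — area = 159.10 mm²; the cube at (1.5, 1.5) is not intersected at this z (z outside [8, 29]); Combining (union): only that combined region is present, so the union is just that shape — area = 159.10 mm²; (whole slice rotated 50° about Z — lengths, areas and connectivity unchanged). So its area = 159.10 mm². Layer 100 (z = 20): the r=7.5 cylinder contributes a regular 8-gon of circumradius 7.5 (area = (8/2)·7.500²·sin(360°/8) = 159.10 mm²); the cube at (16, 16) is present — its section is the full 13×25 rectangle (area 325.00 mm²); the cube at (5.5, -2) is absent (z outside [13, 17.5]); After the difference (first − rest): starting from the r=7.5 cylinder (159.10 mm²), the 13×25 cube at (16, 16) misses the remaining region (no effect) — area = 159.10 mm²; the cube at (1.5, 1.5) (footprint 8×19) is included at this height (area 152.00 mm²); Taking the union: the regions partially overlap — summed areas 311.10 mm² minus the doubly-counted overlap 20.46 mm² gives 290.64 mm² — area = 290.64 mm²; (whole slice rotated 50° about Z — lengths, areas and connectivity unchanged). So its area = 290.64 mm². Layer 100 is larger (290.64 vs 159.10 mm²).

layer 100 (z = 20 mm)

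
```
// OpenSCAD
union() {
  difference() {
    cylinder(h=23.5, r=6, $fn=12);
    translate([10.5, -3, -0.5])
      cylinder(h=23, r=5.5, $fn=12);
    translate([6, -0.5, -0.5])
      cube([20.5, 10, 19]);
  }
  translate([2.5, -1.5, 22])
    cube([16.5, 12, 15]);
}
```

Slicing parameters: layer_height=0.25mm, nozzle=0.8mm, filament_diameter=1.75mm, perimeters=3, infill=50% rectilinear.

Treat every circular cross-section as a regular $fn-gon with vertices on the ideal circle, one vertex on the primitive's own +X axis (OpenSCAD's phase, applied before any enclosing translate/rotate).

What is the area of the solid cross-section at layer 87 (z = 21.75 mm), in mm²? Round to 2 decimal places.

107.42 mm²

At z = 21.75 mm: the r=6 cylinder contributes a regular 12-gon of circumradius 6 (area = (12/2)·6.000²·sin(360°/12) = 108.00 mm²); the r=5.5 cylinder at (10.5, -3) gives a regular 12-gon of circumradius 5.5 (constant along its height) (area = (12/2)·5.500²·sin(360°/12) = 90.75 mm²); the cube at (6, -0.5) does not reach this height (z outside [-0.5, 18.5]); After the difference (first − rest): starting from the r=6 cylinder (108.00 mm²), the r=5.5 cylinder at (10.5, -3) partially overlaps it — only the 0.58 mm² overlap (of its 90.75 mm²) is removed, clipping the outline — area = 107.42 mm²; the cube at (2.5, -1.5) is absent (z outside [22, 37]); Combining (union): only the result so far is present, so the union is just that shape — area = 107.42 mm². Overall, the cross-section is a single solid region. Net area = 107.42 mm².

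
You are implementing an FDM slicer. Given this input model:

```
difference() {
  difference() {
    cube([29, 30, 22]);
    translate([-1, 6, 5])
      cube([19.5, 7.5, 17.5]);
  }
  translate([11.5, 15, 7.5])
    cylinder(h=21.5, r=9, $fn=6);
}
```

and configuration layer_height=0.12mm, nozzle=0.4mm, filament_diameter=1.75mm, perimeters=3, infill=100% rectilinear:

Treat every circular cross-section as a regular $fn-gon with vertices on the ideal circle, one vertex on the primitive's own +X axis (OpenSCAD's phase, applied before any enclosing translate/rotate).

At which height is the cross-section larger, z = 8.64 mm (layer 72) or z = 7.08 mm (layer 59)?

Layer 72 (z = 8.64): the cube (footprint 29×30) is included at this height (area 870.00 mm²); the cube at (-1, 6) is present — its section is the full 19.5×7.5 rectangle (area 146.25 mm²); After the difference (first − rest): starting from the 29×30 cube (870.00 mm²), the 19.5×7.5 cube at (-1, 6) partially overlaps it — only the 138.75 mm² overlap (of its 146.25 mm²) is removed, clipping the outline — area = 731.25 mm²; the r=9 cylinder at (11.5, 15) contributes a regular 6-gon of circumradius 9 (area = (6/2)·9.000²·sin(360°/6) = 210.44 mm²); Taking the first minus the rest: starting from that combined region (731.25 mm²), the r=9 cylinder at (11.5, 15) partially overlaps it — only the 132.04 mm² overlap (of its 210.44 mm²) is removed, clipping the outline — area = 599.21 mm². So its area = 599.21 mm². Layer 59 (z = 7.08): the cube (footprint 29×30) is included at this height (area 870.00 mm²); the cube at (-1, 6) is present — its section is the full 19.5×7.5 rectangle (area 146.25 mm²); After the difference (first − rest): starting from the 29×30 cube (870.00 mm²), the 19.5×7.5 cube at (-1, 6) partially overlaps it — only the 138.75 mm² overlap (of its 146.25 mm²) is removed, clipping the outline — area = 731.25 mm²; the cylinder at (11.5, 15) is absent (z outside [7.5, 29]); Taking the first minus the rest: none of the subtracted shapes is present at this height, so that combined region is unchanged — area = 731.25 mm². So its area = 731.25 mm². Layer 59 is larger (731.25 vs 599.21 mm²).

layer 59 (z = 7.08 mm)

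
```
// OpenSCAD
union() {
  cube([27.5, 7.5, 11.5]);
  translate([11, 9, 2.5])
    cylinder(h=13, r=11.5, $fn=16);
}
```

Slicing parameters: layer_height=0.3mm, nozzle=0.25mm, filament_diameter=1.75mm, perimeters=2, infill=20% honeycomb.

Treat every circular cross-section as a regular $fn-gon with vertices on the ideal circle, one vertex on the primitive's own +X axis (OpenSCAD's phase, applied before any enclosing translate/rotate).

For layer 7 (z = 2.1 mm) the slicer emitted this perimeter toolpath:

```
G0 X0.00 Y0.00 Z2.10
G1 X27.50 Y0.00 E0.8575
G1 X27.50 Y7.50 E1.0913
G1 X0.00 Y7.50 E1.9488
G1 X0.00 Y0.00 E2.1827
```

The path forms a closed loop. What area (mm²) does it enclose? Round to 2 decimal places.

206.25 mm²

Apply the shoelace formula to the sequence of (X, Y) vertices; enclosed area = 206.25 mm².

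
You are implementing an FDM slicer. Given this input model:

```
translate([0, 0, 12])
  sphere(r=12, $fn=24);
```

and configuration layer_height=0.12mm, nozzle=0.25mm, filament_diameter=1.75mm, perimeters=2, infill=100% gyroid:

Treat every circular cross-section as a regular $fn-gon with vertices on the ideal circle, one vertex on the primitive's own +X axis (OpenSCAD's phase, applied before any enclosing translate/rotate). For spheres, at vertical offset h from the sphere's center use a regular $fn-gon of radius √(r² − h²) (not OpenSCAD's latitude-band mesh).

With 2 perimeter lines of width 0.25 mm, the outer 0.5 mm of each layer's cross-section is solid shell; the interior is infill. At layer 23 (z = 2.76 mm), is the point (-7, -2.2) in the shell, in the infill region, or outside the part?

At z = 2.76 mm: the r=12 sphere contributes a regular 24-gon of circumradius √(12²−9.24²) = 7.657. Overall, the cross-section is a single solid region. The nearest boundary edge runs (-7.40, -1.98)→(-6.63, -3.83); distance from the point to it = 0.28 mm. The point is inside the cross-section, 0.28 mm from the nearest boundary — within the 0.5 mm shell band (2 × 0.25).

shell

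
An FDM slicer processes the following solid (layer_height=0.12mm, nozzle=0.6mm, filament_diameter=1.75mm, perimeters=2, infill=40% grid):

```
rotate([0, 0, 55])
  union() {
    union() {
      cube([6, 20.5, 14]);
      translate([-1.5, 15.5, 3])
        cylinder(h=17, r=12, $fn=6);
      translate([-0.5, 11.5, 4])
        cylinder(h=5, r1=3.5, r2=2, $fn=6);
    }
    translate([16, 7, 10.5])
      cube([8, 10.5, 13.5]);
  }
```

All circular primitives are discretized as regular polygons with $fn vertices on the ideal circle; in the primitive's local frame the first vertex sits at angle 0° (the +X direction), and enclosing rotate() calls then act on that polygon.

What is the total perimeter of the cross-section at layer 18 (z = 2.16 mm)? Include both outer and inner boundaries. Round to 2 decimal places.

53.00 mm

At z = 2.16 mm: the cube is present — its section is the full 6×20.5 rectangle (perimeter 53.00 mm); the cylinder at (-1.5, 15.5) is absent (z outside [3, 20]); the cone at (-0.5, 11.5) is not intersected at this z (z outside [4, 9]); Merging all regions: only the 6×20.5 cube is present, so the union is just that shape — boundary = 53.00 mm; the cube at (16, 7) is absent (z outside [10.5, 24]); Taking the union: only that combined region is present, so the union is just that shape — boundary = 53.00 mm; (whole slice rotated 55° about Z — lengths, areas and connectivity unchanged). Overall, the cross-section is a single solid region. Total boundary length (outer) = 53.00 mm.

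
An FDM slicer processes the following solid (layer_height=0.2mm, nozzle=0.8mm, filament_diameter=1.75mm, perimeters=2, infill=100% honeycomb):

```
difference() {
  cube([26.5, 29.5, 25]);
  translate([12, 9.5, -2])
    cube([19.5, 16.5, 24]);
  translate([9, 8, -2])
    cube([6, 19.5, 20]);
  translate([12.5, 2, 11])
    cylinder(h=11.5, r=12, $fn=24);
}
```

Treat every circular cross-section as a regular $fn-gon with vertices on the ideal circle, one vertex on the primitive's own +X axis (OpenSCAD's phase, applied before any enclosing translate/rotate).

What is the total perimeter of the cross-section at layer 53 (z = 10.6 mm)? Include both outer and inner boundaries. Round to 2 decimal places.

At z = 10.6 mm: the cube is present — its section is the full 26.5×29.5 rectangle (perimeter 112.00 mm); the 19.5×16.5 cube at (12, 9.5) contributes its full rectangle (perimeter 72.00 mm); the 6×19.5 cube at (9, 8) contributes its full rectangle (perimeter 51.00 mm); the cylinder at (12.5, 2) is absent (z outside [11, 22.5]); Taking the first minus the rest: starting from the 26.5×29.5 cube, the 19.5×16.5 cube at (12, 9.5) partially overlaps it — only the 239.25 mm² overlap (of its 321.75 mm²) is removed, clipping the outline; the 6×19.5 cube at (9, 8) partially overlaps it — only the 67.50 mm² overlap (of its 117.00 mm²) is removed, clipping the outline — boundary = 153.00 mm. Overall, the cross-section is a single solid region. Total boundary length (outer) = 153.00 mm.

153.00 mm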